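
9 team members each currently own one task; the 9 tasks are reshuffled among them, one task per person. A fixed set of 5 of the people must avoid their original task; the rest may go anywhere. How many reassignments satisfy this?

Let A_j be the event that the j-th constrained one is fixed. By inclusion-exclusion over the 5 events:
Σ_{j=0}^{5} (-1)^j C(5,j)(9-j)!
= C(5,0)·9! - C(5,1)·8! + C(5,2)·7! - C(5,3)·6! + C(5,4)·5! - C(5,5)·4!
= 362880 - 201600 + 50400 - 7200 + 600 - 24
= 205056

205056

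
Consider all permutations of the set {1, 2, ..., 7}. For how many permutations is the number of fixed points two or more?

1331

Sum C(7,i)·!(7-i) for i = 2..7:
  i=2: C(7,2)·!5 = 21·44 = 924
  i=3: C(7,3)·!4 = 35·9 = 315
  i=4: C(7,4)·!3 = 35·2 = 70
  i=5: C(7,5)·!2 = 21·1 = 21
  i=6: C(7,6)·!1 = 7·0 = 0
  i=7: C(7,7)·!0 = 1·1 = 1
Total = 1331.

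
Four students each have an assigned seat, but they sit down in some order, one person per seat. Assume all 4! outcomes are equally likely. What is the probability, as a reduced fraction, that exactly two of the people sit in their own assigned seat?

1/4

Favorable outcomes: C(4,2)·!2 = 6·1 = 6.
Total outcomes: 4! = 24.
Probability = 6/24 = 1/4.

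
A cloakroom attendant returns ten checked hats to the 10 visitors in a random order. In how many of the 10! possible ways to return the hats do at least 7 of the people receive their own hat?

Sum C(10,i)·!(10-i) for i = 7..10:
  i=7: C(10,7)·!3 = 120·2 = 240
  i=8: C(10,8)·!2 = 45·1 = 45
  i=9: C(10,9)·!1 = 10·0 = 0
  i=10: C(10,10)·!0 = 1·1 = 1
Total = 286.

286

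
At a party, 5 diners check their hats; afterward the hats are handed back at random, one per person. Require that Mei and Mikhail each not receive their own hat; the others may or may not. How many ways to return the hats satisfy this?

78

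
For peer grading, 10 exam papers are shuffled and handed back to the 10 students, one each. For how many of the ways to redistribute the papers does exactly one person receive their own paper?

Choose which one of the 10 is fixed: C(10,1) = 10.
The other 9 form a derangement: !9 = 133496.
Total: 10 × 133496 = 1334960.

1334960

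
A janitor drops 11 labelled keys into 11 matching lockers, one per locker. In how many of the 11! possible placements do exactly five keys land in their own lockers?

Choose which 5 of the 11 are fixed: C(11,5) = 462.
The remaining 6 must be deranged: !6 = 265.
Total: 462 × 265 = 122430.

122430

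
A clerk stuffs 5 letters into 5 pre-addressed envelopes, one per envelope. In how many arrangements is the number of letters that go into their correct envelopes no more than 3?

119

# with exactly i fixed is C(5,i)·!(5-i); sum over i=0..3:
  i=0: C(5,0)·!5 = 1·44 = 44
  i=1: C(5,1)·!4 = 5·9 = 45
  i=2: C(5,2)·!3 = 10·2 = 20
  i=3: C(5,3)·!2 = 10·1 = 10
Total = 119.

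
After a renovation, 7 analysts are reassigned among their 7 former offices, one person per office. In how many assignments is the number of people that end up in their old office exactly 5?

Choose which 5 of the 7 are fixed: C(7,5) = 21.
The other 2 form a derangement: !2 = 1.
Total: 21 × 1 = 21.

21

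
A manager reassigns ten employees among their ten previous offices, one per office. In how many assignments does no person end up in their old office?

1334961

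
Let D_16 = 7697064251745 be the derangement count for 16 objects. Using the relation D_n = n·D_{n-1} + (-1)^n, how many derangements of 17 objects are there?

D_17 = 17·7697064251745 - 1 = 130850092279664.

130850092279664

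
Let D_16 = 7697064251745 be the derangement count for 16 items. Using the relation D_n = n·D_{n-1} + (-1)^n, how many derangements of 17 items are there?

D_17 = 17·7697064251745 - 1 = 130850092279664.

130850092279664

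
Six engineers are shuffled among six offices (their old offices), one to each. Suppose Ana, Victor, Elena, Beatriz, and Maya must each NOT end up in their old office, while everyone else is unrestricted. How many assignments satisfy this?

309

Let A_j be the event that the j-th constrained one is fixed. By inclusion-exclusion over the 5 events:
Σ_{j=0}^{5} (-1)^j C(5,j)(6-j)!
= C(5,0)·6! - C(5,1)·5! + C(5,2)·4! - C(5,3)·3! + C(5,4)·2! - C(5,5)·1!
= 720 - 600 + 240 - 60 + 10 - 1
= 309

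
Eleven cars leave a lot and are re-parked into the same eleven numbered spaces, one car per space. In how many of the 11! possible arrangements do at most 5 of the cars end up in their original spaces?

39893116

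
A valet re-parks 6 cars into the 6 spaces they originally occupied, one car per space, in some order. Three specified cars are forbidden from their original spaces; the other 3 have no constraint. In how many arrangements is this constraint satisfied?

426

Let A_j be the event that the j-th constrained one is fixed. By inclusion-exclusion over the 3 events:
Σ_{j=0}^{3} (-1)^j C(3,j)(6-j)!
= C(3,0)·6! - C(3,1)·5! + C(3,2)·4! - C(3,3)·3!
= 720 - 360 + 72 - 6
= 426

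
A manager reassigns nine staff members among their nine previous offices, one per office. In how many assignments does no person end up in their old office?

Use !n = n·!(n-1) + (-1)^n.
!9 = 9·14833 - 1 = 133496

133496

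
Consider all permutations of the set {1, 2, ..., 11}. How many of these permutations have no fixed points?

14684570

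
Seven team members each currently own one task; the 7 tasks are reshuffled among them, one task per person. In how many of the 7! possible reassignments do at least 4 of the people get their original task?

92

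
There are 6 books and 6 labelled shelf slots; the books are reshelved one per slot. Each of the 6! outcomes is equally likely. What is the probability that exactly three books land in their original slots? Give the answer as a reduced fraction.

Favorable outcomes: C(6,3)·!3 = 20·2 = 40.
Total outcomes: 6! = 720.
Probability = 40/720 = 1/18.

1/18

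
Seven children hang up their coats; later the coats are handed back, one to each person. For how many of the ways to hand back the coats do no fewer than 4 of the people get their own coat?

92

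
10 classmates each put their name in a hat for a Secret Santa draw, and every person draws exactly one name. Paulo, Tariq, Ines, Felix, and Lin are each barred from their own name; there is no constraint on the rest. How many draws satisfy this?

2170680

Let A_j be the event that the j-th constrained one is fixed. By inclusion-exclusion over the 5 events:
Σ_{j=0}^{5} (-1)^j C(5,j)(10-j)!
= C(5,0)·10! - C(5,1)·9! + C(5,2)·8! - C(5,3)·7! + C(5,4)·6! - C(5,5)·5!
= 3628800 - 1814400 + 403200 - 50400 + 3600 - 120
= 2170680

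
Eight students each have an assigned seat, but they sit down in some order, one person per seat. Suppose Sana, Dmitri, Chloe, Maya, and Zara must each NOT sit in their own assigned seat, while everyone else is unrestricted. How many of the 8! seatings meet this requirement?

21234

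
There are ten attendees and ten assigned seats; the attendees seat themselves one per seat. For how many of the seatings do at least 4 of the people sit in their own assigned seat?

68914

Sum C(10,i)·!(10-i) for i = 4..10:
  i=4: C(10,4)·!6 = 210·265 = 55650
  i=5: C(10,5)·!5 = 252·44 = 11088
  i=6: C(10,6)·!4 = 210·9 = 1890
  i=7: C(10,7)·!3 = 120·2 = 240
  i=8: C(10,8)·!2 = 45·1 = 45
  i=9: C(10,9)·!1 = 10·0 = 0
  i=10: C(10,10)·!0 = 1·1 = 1
Total = 68914.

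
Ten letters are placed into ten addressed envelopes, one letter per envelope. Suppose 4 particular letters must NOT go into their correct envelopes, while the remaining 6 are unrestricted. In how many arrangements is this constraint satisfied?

2399760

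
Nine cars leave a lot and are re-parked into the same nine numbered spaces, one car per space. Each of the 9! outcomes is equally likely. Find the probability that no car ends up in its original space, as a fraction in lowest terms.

Favorable outcomes: !9 = 133496.
Total outcomes: 9! = 362880.
Probability = 133496/362880 = 16687/45360.

16687/45360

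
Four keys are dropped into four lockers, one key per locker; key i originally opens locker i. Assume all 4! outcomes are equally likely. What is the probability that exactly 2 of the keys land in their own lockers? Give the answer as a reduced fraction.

Favorable outcomes: C(4,2)·!2 = 6·1 = 6.
Total outcomes: 4! = 24.
Probability = 6/24 = 1/4.

1/4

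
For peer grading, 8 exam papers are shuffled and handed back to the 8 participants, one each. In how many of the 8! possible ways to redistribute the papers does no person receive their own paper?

The subfactorial !8 = [8!/e] (nearest integer).
8! = 40320, and 40320/e ≈ 14832.90, so !8 = 14833.

14833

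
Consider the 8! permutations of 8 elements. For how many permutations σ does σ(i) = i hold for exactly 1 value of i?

14832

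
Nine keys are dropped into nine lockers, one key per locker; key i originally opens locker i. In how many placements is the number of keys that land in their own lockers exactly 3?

22260

Pick the 3 fixed positions: C(9,3) = 84 ways.
The other 6 form a derangement: !6 = 265.
Total: 84 × 265 = 22260.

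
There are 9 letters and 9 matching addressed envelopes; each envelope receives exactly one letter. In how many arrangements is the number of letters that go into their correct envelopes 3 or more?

29143

Sum C(9,i)·!(9-i) for i = 3..9:
  i=3: C(9,3)·!6 = 84·265 = 22260
  i=4: C(9,4)·!5 = 126·44 = 5544
  i=5: C(9,5)·!4 = 126·9 = 1134
  i=6: C(9,6)·!3 = 84·2 = 168
  i=7: C(9,7)·!2 = 36·1 = 36
  i=8: C(9,8)·!1 = 9·0 = 0
  i=9: C(9,9)·!0 = 1·1 = 1
Total = 29143.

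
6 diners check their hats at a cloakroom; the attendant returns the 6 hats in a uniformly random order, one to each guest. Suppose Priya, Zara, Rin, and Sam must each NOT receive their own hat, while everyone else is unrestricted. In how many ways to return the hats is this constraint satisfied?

Let A_j be the event that the j-th constrained one is fixed. By inclusion-exclusion over the 4 events:
Σ_{j=0}^{4} (-1)^j C(4,j)(6-j)!
= C(4,0)·6! - C(4,1)·5! + C(4,2)·4! - C(4,3)·3! + C(4,4)·2!
= 720 - 480 + 144 - 24 + 2
= 362

362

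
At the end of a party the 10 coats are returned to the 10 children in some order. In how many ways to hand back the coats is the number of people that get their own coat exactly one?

1334960

Choose which one of the 10 is fixed: C(10,1) = 10.
The remaining 9 must be deranged: !9 = 133496.
Total: 10 × 133496 = 1334960.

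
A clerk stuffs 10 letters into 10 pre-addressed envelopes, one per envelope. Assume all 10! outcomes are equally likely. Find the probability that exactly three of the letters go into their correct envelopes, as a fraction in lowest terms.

103/1680

Favorable outcomes: C(10,3)·!7 = 120·1854 = 222480.
Total outcomes: 10! = 3628800.
Probability = 222480/3628800 = 103/1680.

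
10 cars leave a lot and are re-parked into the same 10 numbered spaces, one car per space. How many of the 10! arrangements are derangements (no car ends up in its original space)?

1334961

The subfactorial !10 = [10!/e] (nearest integer).
10! = 3628800, and 3628800/e ≈ 1334960.92, so !10 = 1334961.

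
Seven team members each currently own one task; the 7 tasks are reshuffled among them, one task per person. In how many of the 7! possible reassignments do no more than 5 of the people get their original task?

5039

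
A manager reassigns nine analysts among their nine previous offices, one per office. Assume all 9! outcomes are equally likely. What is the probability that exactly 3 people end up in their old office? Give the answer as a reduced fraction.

Favorable outcomes: C(9,3)·!6 = 84·265 = 22260.
Total outcomes: 9! = 362880.
Probability = 22260/362880 = 53/864.

53/864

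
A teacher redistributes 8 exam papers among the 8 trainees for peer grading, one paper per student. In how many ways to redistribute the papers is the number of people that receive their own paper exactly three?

2464

Pick the 3 fixed positions: C(8,3) = 56 ways.
The other 5 form a derangement: !5 = 44.
Total: 56 × 44 = 2464.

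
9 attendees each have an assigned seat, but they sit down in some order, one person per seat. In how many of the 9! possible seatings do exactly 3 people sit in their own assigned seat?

22260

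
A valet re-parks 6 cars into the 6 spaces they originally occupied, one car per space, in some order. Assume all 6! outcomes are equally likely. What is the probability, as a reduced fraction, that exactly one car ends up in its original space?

Favorable outcomes: C(6,1)·!5 = 6·44 = 264.
Total outcomes: 6! = 720.
Probability = 264/720 = 11/30.

11/30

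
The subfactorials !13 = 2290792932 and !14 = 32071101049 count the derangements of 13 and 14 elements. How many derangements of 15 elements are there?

481066515734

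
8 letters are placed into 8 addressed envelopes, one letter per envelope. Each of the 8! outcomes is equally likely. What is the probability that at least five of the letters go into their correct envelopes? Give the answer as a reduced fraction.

Favorable outcomes: Σ_{i≥5} C(8,i)·!(8-i) = 56·2 + 28·1 + 8·0 + 1·1 = 141.
Total outcomes: 8! = 40320.
Probability = 141/40320 = 47/13440.

47/13440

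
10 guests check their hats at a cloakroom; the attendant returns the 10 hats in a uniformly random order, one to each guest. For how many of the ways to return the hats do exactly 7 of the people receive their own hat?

240

Choose which 7 of the 10 are fixed: C(10,7) = 120.
The other 3 form a derangement: !3 = 2.
Total: 120 × 2 = 240.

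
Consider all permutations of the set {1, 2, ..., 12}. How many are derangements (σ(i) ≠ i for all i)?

!12 = 12! · Σ_{k=0}^{12} (-1)^k/k!
= 12! - 12!/1! + 12!/2! - 12!/3! + 12!/4! - 12!/5! + 12!/6! - 12!/7! + 12!/8! - 12!/9! + 12!/10! - 12!/11! + 12!/12!
= 479001600 - 479001600 + 239500800 - 79833600 + 19958400 - 3991680 + 665280 - 95040 + 11880 - 1320 + 132 - 12 + 1
= 176214841

176214841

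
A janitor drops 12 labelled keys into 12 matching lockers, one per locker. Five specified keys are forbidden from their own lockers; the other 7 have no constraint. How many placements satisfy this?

312273360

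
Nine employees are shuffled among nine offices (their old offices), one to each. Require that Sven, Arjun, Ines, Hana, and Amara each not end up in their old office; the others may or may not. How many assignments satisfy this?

Inclusion-exclusion on the 5 forbidden self-matches:
Σ_{j=0}^{5} (-1)^j C(5,j)(9-j)!
= C(5,0)·9! - C(5,1)·8! + C(5,2)·7! - C(5,3)·6! + C(5,4)·5! - C(5,5)·4!
= 362880 - 201600 + 50400 - 7200 + 600 - 24
= 205056

205056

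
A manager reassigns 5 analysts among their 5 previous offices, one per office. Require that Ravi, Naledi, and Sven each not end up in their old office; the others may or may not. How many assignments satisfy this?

64

Let A_j be the event that the j-th constrained one is fixed. By inclusion-exclusion over the 3 events:
Σ_{j=0}^{3} (-1)^j C(3,j)(5-j)!
= C(3,0)·5! - C(3,1)·4! + C(3,2)·3! - C(3,3)·2!
= 120 - 72 + 18 - 2
= 64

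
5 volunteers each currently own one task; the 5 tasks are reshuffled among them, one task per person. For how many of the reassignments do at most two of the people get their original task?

# with exactly i fixed is C(5,i)·!(5-i); sum over i=0..2:
  i=0: C(5,0)·!5 = 1·44 = 44
  i=1: C(5,1)·!4 = 5·9 = 45
  i=2: C(5,2)·!3 = 10·2 = 20
Total = 109.

109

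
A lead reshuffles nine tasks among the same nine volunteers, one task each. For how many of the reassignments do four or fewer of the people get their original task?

Sum C(9,i)·!(9-i) for i = 0..4:
  i=0: C(9,0)·!9 = 1·133496 = 133496
  i=1: C(9,1)·!8 = 9·14833 = 133497
  i=2: C(9,2)·!7 = 36·1854 = 66744
  i=3: C(9,3)·!6 = 84·265 = 22260
  i=4: C(9,4)·!5 = 126·44 = 5544
Total = 361541.

361541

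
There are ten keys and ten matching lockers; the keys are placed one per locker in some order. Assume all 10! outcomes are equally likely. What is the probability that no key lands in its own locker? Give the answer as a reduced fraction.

16481/44800

Favorable outcomes: !10 = 1334961.
Total outcomes: 10! = 3628800.
Probability = 1334961/3628800 = 16481/44800.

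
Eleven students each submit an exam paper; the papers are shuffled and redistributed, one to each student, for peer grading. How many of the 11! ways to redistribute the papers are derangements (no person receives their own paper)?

14684570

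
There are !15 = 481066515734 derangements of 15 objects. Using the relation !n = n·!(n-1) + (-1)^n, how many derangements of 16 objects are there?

7697064251745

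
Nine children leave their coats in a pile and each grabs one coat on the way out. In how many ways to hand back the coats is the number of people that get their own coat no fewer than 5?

1339

Sum C(9,i)·!(9-i) for i = 5..9:
  i=5: C(9,5)·!4 = 126·9 = 1134
  i=6: C(9,6)·!3 = 84·2 = 168
  i=7: C(9,7)·!2 = 36·1 = 36
  i=8: C(9,8)·!1 = 9·0 = 0
  i=9: C(9,9)·!0 = 1·1 = 1
Total = 1339.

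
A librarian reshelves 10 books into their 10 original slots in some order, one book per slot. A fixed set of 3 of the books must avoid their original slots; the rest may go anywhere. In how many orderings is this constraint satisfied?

2656080

Let A_j be the event that the j-th constrained one is fixed. By inclusion-exclusion over the 3 events:
Σ_{j=0}^{3} (-1)^j C(3,j)(10-j)!
= C(3,0)·10! - C(3,1)·9! + C(3,2)·8! - C(3,3)·7!
= 3628800 - 1088640 + 120960 - 5040
= 2656080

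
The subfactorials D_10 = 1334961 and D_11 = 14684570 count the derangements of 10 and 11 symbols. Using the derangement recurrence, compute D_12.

176214841

D_12 = (12-1)·(D_11 + D_10) = 11·(14684570 + 1334961) = 11·16019531 = 176214841.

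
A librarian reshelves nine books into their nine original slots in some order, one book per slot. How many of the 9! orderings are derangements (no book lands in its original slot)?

133496

!9 is the nearest integer to 9!/e.
9! = 362880, and 362880/e ≈ 133496.09, so !9 = 133496.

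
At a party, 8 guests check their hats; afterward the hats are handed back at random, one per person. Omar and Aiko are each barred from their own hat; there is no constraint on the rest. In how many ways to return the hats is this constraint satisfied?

Let A_j be the event that the j-th constrained one is fixed. By inclusion-exclusion over the 2 events:
Σ_{j=0}^{2} (-1)^j C(2,j)(8-j)!
= C(2,0)·8! - C(2,1)·7! + C(2,2)·6!
= 40320 - 10080 + 720
= 30960

30960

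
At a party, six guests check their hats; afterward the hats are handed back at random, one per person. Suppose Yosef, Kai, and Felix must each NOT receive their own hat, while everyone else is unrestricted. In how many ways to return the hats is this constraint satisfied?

426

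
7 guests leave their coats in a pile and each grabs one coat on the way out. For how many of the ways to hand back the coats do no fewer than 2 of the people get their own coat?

1331

Sum C(7,i)·!(7-i) for i = 2..7:
  i=2: C(7,2)·!5 = 21·44 = 924
  i=3: C(7,3)·!4 = 35·9 = 315
  i=4: C(7,4)·!3 = 35·2 = 70
  i=5: C(7,5)·!2 = 21·1 = 21
  i=6: C(7,6)·!1 = 7·0 = 0
  i=7: C(7,7)·!0 = 1·1 = 1
Total = 1331.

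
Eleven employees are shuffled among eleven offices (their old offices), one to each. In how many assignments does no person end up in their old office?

14684570

By inclusion-exclusion, !11 = Σ (-1)^k · 11!/k! for k=0..11
= 11! - 11!/1! + 11!/2! - 11!/3! + 11!/4! - 11!/5! + 11!/6! - 11!/7! + 11!/8! - 11!/9! + 11!/10! - 11!/11!
= 39916800 - 39916800 + 19958400 - 6652800 + 1663200 - 332640 + 55440 - 7920 + 990 - 110 + 11 - 1
= 14684570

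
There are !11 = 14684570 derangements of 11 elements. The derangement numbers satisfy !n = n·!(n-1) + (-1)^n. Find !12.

176214841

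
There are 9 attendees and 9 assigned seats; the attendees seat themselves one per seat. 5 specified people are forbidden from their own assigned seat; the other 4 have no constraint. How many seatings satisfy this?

205056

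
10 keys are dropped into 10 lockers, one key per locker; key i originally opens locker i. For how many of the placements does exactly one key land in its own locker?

1334960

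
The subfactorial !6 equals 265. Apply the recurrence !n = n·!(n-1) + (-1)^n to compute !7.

!7 = 7·265 - 1 = 1854.

1854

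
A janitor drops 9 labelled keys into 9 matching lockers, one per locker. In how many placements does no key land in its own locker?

133496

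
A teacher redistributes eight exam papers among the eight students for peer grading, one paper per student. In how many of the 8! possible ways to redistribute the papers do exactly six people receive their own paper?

28

Pick the 6 fixed positions: C(8,6) = 28 ways.
The other 2 form a derangement: !2 = 1.
Total: 28 × 1 = 28.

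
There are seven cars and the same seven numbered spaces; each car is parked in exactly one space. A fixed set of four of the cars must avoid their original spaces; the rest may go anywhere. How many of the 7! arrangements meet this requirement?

Inclusion-exclusion on the 4 forbidden self-matches:
Σ_{j=0}^{4} (-1)^j C(4,j)(7-j)!
= C(4,0)·7! - C(4,1)·6! + C(4,2)·5! - C(4,3)·4! + C(4,4)·3!
= 5040 - 2880 + 720 - 96 + 6
= 2790

2790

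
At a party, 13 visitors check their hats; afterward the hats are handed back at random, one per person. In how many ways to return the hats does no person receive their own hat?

2290792932

Use !n = n·!(n-1) + (-1)^n.
!13 = 13·176214841 - 1 = 2290792932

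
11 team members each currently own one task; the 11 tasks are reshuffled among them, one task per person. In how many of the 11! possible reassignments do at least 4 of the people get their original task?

Sum C(11,i)·!(11-i) for i = 4..11:
  i=4: C(11,4)·!7 = 330·1854 = 611820
  i=5: C(11,5)·!6 = 462·265 = 122430
  i=6: C(11,6)·!5 = 462·44 = 20328
  i=7: C(11,7)·!4 = 330·9 = 2970
  i=8: C(11,8)·!3 = 165·2 = 330
  i=9: C(11,9)·!2 = 55·1 = 55
  i=10: C(11,10)·!1 = 11·0 = 0
  i=11: C(11,11)·!0 = 1·1 = 1
Total = 757934.

757934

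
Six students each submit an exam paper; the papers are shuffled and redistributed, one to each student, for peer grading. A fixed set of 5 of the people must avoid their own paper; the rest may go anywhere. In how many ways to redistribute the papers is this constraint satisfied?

309

Inclusion-exclusion on the 5 forbidden self-matches:
Σ_{j=0}^{5} (-1)^j C(5,j)(6-j)!
= C(5,0)·6! - C(5,1)·5! + C(5,2)·4! - C(5,3)·3! + C(5,4)·2! - C(5,5)·1!
= 720 - 600 + 240 - 60 + 10 - 1
= 309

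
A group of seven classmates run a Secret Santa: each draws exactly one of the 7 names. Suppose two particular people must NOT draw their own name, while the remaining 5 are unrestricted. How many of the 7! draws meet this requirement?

3720

Inclusion-exclusion on the 2 forbidden self-matches:
Σ_{j=0}^{2} (-1)^j C(2,j)(7-j)!
= C(2,0)·7! - C(2,1)·6! + C(2,2)·5!
= 5040 - 1440 + 120
= 3720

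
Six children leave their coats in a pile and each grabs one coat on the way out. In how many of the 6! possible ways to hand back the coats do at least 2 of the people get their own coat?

191

# with exactly i fixed is C(6,i)·!(6-i); sum over i=2..6:
  i=2: C(6,2)·!4 = 15·9 = 135
  i=3: C(6,3)·!3 = 20·2 = 40
  i=4: C(6,4)·!2 = 15·1 = 15
  i=5: C(6,5)·!1 = 6·0 = 0
  i=6: C(6,6)·!0 = 1·1 = 1
Total = 191.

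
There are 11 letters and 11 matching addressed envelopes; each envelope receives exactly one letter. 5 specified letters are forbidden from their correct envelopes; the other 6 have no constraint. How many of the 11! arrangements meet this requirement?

25022880

Inclusion-exclusion on the 5 forbidden self-matches:
Σ_{j=0}^{5} (-1)^j C(5,j)(11-j)!
= C(5,0)·11! - C(5,1)·10! + C(5,2)·9! - C(5,3)·8! + C(5,4)·7! - C(5,5)·6!
= 39916800 - 18144000 + 3628800 - 403200 + 25200 - 720
= 25022880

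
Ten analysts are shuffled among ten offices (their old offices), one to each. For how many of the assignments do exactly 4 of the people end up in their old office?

Pick the 4 fixed positions: C(10,4) = 210 ways.
The other 6 form a derangement: !6 = 265.
Total: 210 × 265 = 55650.

55650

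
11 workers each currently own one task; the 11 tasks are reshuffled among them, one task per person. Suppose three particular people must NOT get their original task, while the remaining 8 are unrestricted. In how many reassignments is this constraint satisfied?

Let A_j be the event that the j-th constrained one is fixed. By inclusion-exclusion over the 3 events:
Σ_{j=0}^{3} (-1)^j C(3,j)(11-j)!
= C(3,0)·11! - C(3,1)·10! + C(3,2)·9! - C(3,3)·8!
= 39916800 - 10886400 + 1088640 - 40320
= 30078720

30078720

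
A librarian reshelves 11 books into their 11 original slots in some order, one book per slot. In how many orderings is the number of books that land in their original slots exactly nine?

Choose which 9 of the 11 are fixed: C(11,9) = 55.
The remaining 2 must be deranged: !2 = 1.
Total: 55 × 1 = 55.

55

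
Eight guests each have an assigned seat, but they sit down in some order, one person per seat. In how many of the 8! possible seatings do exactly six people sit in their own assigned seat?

28

Choose which 6 of the 8 are fixed: C(8,6) = 28.
The remaining 2 must be deranged: !2 = 1.
Total: 28 × 1 = 28.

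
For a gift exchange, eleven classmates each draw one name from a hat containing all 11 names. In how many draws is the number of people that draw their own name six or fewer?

# with exactly i fixed is C(11,i)·!(11-i); sum over i=0..6:
  i=0: C(11,0)·!11 = 1·14684570 = 14684570
  i=1: C(11,1)·!10 = 11·1334961 = 14684571
  i=2: C(11,2)·!9 = 55·133496 = 7342280
  i=3: C(11,3)·!8 = 165·14833 = 2447445
  i=4: C(11,4)·!7 = 330·1854 = 611820
  i=5: C(11,5)·!6 = 462·265 = 122430
  i=6: C(11,6)·!5 = 462·44 = 20328
Total = 39913444.

39913444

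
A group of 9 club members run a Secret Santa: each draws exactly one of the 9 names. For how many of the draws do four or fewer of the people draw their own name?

361541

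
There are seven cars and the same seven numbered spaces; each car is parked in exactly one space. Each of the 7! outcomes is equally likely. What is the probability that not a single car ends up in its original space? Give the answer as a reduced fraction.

103/280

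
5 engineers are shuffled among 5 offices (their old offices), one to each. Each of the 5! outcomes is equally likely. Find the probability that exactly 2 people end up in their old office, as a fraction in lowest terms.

1/6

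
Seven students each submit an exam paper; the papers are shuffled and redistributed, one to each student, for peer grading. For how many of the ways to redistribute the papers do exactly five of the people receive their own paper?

21

Choose which 5 of the 7 are fixed: C(7,5) = 21.
The other 2 form a derangement: !2 = 1.
Total: 21 × 1 = 21.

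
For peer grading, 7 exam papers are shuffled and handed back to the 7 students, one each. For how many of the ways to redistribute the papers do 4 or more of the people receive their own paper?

92

# with exactly i fixed is C(7,i)·!(7-i); sum over i=4..7:
  i=4: C(7,4)·!3 = 35·2 = 70
  i=5: C(7,5)·!2 = 21·1 = 21
  i=6: C(7,6)·!1 = 7·0 = 0
  i=7: C(7,7)·!0 = 1·1 = 1
Total = 92.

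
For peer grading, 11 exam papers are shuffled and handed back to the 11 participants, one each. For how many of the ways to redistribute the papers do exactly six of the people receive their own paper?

20328

Pick the 6 fixed positions: C(11,6) = 462 ways.
The remaining 5 must be deranged: !5 = 44.
Total: 462 × 44 = 20328.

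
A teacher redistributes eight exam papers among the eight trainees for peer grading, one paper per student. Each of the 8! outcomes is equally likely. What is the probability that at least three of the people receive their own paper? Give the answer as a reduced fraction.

647/8064

Favorable outcomes: Σ_{i≥3} C(8,i)·!(8-i) = 56·44 + 70·9 + 56·2 + 28·1 + 8·0 + 1·1 = 3235.
Total outcomes: 8! = 40320.
Probability = 3235/40320 = 647/8064.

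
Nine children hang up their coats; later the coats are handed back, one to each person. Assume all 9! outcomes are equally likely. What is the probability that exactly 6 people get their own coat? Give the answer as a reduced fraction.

Favorable outcomes: C(9,6)·!3 = 84·2 = 168.
Total outcomes: 9! = 362880.
Probability = 168/362880 = 1/2160.

1/2160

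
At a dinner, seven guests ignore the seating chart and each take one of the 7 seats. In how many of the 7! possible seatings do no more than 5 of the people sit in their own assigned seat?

Sum C(7,i)·!(7-i) for i = 0..5:
  i=0: C(7,0)·!7 = 1·1854 = 1854
  i=1: C(7,1)·!6 = 7·265 = 1855
  i=2: C(7,2)·!5 = 21·44 = 924
  i=3: C(7,3)·!4 = 35·9 = 315
  i=4: C(7,4)·!3 = 35·2 = 70
  i=5: C(7,5)·!2 = 21·1 = 21
Total = 5039.

5039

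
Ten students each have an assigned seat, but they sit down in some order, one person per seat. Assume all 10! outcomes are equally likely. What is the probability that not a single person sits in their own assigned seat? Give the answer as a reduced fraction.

Favorable outcomes: !10 = 1334961.
Total outcomes: 10! = 3628800.
Probability = 1334961/3628800 = 16481/44800.

16481/44800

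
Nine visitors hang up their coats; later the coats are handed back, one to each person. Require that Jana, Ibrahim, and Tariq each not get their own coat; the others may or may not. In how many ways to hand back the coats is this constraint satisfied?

256320

Inclusion-exclusion on the 3 forbidden self-matches:
Σ_{j=0}^{3} (-1)^j C(3,j)(9-j)!
= C(3,0)·9! - C(3,1)·8! + C(3,2)·7! - C(3,3)·6!
= 362880 - 120960 + 15120 - 720
= 256320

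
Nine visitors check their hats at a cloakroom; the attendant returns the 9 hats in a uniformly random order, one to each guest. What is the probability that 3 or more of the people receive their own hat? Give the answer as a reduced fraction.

Favorable outcomes: Σ_{i≥3} C(9,i)·!(9-i) = 84·265 + 126·44 + 126·9 + 84·2 + 36·1 + 9·0 + 1·1 = 29143.
Total outcomes: 9! = 362880.
Probability = 29143/362880 = 29143/362880.

29143/362880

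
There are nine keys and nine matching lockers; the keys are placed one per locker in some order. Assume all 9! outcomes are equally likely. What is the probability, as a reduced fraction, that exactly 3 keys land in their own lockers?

53/864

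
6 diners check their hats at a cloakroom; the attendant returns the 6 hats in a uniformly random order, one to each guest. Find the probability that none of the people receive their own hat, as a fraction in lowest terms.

Favorable outcomes: !6 = 265.
Total outcomes: 6! = 720.
Probability = 265/720 = 53/144.

53/144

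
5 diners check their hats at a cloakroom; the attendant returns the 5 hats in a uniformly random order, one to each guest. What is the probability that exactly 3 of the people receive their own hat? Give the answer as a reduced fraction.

Favorable outcomes: C(5,3)·!2 = 10·1 = 10.
Total outcomes: 5! = 120.
Probability = 10/120 = 1/12.

1/12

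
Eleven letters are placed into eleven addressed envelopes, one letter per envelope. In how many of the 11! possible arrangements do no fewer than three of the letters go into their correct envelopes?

Sum C(11,i)·!(11-i) for i = 3..11:
  i=3: C(11,3)·!8 = 165·14833 = 2447445
  i=4: C(11,4)·!7 = 330·1854 = 611820
  i=5: C(11,5)·!6 = 462·265 = 122430
  i=6: C(11,6)·!5 = 462·44 = 20328
  i=7: C(11,7)·!4 = 330·9 = 2970
  i=8: C(11,8)·!3 = 165·2 = 330
  i=9: C(11,9)·!2 = 55·1 = 55
  i=10: C(11,10)·!1 = 11·0 = 0
  i=11: C(11,11)·!0 = 1·1 = 1
Total = 3205379.

3205379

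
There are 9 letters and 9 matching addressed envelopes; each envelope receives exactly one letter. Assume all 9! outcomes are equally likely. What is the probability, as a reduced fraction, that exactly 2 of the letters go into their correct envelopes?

Favorable outcomes: C(9,2)·!7 = 36·1854 = 66744.
Total outcomes: 9! = 362880.
Probability = 66744/362880 = 103/560.

103/560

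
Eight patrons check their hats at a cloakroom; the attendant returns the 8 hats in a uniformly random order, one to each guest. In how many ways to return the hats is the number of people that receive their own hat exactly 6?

28

Choose which 6 of the 8 are fixed: C(8,6) = 28.
The remaining 2 must be deranged: !2 = 1.
Total: 28 × 1 = 28.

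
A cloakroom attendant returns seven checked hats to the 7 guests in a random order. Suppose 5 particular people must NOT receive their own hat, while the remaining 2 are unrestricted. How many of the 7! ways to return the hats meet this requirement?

2428

Inclusion-exclusion on the 5 forbidden self-matches:
Σ_{j=0}^{5} (-1)^j C(5,j)(7-j)!
= C(5,0)·7! - C(5,1)·6! + C(5,2)·5! - C(5,3)·4! + C(5,4)·3! - C(5,5)·2!
= 5040 - 3600 + 1200 - 240 + 30 - 2
= 2428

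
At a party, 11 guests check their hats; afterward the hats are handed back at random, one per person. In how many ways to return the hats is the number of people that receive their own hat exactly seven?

Choose which 7 of the 11 are fixed: C(11,7) = 330.
The remaining 4 must be deranged: !4 = 9.
Total: 330 × 9 = 2970.

2970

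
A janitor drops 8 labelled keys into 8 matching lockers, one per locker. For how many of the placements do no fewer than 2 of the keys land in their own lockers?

Sum C(8,i)·!(8-i) for i = 2..8:
  i=2: C(8,2)·!6 = 28·265 = 7420
  i=3: C(8,3)·!5 = 56·44 = 2464
  i=4: C(8,4)·!4 = 70·9 = 630
  i=5: C(8,5)·!3 = 56·2 = 112
  i=6: C(8,6)·!2 = 28·1 = 28
  i=7: C(8,7)·!1 = 8·0 = 0
  i=8: C(8,8)·!0 = 1·1 = 1
Total = 10655.

10655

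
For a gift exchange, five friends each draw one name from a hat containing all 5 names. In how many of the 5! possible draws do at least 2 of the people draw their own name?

31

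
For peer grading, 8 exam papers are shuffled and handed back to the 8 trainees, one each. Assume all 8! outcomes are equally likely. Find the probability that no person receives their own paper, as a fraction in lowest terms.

Favorable outcomes: !8 = 14833.
Total outcomes: 8! = 40320.
Probability = 14833/40320 = 2119/5760.

2119/5760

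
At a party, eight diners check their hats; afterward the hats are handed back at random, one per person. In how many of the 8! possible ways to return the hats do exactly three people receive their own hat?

2464

Choose which 3 of the 8 are fixed: C(8,3) = 56.
The remaining 5 must be deranged: !5 = 44.
Total: 56 × 44 = 2464.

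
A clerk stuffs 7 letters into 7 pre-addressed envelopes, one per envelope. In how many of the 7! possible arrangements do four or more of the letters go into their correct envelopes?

Sum C(7,i)·!(7-i) for i = 4..7:
  i=4: C(7,4)·!3 = 35·2 = 70
  i=5: C(7,5)·!2 = 21·1 = 21
  i=6: C(7,6)·!1 = 7·0 = 0
  i=7: C(7,7)·!0 = 1·1 = 1
Total = 92.

92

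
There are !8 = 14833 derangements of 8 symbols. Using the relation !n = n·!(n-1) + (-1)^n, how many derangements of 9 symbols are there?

133496

!9 = 9·14833 - 1 = 133496.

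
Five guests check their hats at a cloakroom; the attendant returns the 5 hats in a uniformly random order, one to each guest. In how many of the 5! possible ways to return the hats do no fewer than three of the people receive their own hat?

11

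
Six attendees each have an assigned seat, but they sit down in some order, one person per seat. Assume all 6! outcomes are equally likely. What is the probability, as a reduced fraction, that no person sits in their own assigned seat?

53/144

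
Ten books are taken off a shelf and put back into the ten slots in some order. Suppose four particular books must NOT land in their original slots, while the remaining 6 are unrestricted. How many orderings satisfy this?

2399760

Inclusion-exclusion on the 4 forbidden self-matches:
Σ_{j=0}^{4} (-1)^j C(4,j)(10-j)!
= C(4,0)·10! - C(4,1)·9! + C(4,2)·8! - C(4,3)·7! + C(4,4)·6!
= 3628800 - 1451520 + 241920 - 20160 + 720
= 2399760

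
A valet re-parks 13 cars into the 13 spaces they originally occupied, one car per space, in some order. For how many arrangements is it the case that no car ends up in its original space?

Recurrence: !13 = 12·(!12 + !11).
!13 = 12·(176214841 + 14684570) = 12·190899411 = 2290792932

2290792932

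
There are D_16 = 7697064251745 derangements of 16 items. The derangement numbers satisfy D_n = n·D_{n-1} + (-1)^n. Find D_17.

130850092279664

D_17 = 17·7697064251745 - 1 = 130850092279664.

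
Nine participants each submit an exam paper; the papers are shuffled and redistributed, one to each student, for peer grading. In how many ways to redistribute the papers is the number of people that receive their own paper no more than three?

355997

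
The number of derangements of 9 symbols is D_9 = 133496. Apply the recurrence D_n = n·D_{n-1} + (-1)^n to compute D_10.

D_10 = 10·133496 + 1 = 1334961.

1334961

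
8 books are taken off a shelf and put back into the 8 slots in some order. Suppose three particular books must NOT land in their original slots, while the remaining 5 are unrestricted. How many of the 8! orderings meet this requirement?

27240

Inclusion-exclusion on the 3 forbidden self-matches:
Σ_{j=0}^{3} (-1)^j C(3,j)(8-j)!
= C(3,0)·8! - C(3,1)·7! + C(3,2)·6! - C(3,3)·5!
= 40320 - 15120 + 2160 - 120
= 27240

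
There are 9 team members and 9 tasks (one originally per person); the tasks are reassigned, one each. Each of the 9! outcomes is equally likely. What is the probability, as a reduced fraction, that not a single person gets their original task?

16687/45360

Favorable outcomes: !9 = 133496.
Total outcomes: 9! = 362880.
Probability = 133496/362880 = 16687/45360.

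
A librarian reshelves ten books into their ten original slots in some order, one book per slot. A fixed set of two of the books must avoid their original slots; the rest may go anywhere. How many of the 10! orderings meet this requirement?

2943360

Let A_j be the event that the j-th constrained one is fixed. By inclusion-exclusion over the 2 events:
Σ_{j=0}^{2} (-1)^j C(2,j)(10-j)!
= C(2,0)·10! - C(2,1)·9! + C(2,2)·8!
= 3628800 - 725760 + 40320
= 2943360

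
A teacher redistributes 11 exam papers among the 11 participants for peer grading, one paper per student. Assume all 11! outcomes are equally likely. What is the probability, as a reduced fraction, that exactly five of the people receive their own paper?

53/17280

Favorable outcomes: C(11,5)·!6 = 462·265 = 122430.
Total outcomes: 11! = 39916800.
Probability = 122430/39916800 = 53/17280.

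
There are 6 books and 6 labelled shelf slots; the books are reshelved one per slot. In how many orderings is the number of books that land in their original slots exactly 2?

135

Choose which 2 of the 6 are fixed: C(6,2) = 15.
The remaining 4 must be deranged: !4 = 9.
Total: 15 × 9 = 135.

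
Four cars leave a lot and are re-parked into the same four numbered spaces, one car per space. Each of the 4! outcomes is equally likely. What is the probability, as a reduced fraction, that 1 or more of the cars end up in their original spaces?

Favorable outcomes: Σ_{i≥1} C(4,i)·!(4-i) = 4·2 + 6·1 + 4·0 + 1·1 = 15.
Total outcomes: 4! = 24.
Probability = 15/24 = 5/8.

5/8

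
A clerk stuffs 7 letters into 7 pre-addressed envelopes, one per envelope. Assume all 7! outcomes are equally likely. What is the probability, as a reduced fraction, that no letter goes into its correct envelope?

Favorable outcomes: !7 = 1854.
Total outcomes: 7! = 5040.
Probability = 1854/5040 = 103/280.

103/280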